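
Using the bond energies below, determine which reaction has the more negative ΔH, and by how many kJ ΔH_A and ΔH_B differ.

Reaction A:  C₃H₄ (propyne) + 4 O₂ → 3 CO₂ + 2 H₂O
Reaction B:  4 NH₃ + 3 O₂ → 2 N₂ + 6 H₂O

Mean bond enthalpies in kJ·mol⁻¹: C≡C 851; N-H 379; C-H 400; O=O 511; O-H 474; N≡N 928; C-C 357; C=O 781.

Reaction A, by 267 kJ

Reaction A:
  Bonds broken (reactants):
    C≡C: 1 × 851 = 851
    C-C: 1 × 357 = 357
    C-H: 4 × 400 = 1600
    O=O: 4 × 511 = 2044
    Σ(broken) = 4852 kJ
  Bonds formed (products):
    C=O: 6 × 781 = 4686
    O-H: 4 × 474 = 1896
    Σ(formed) = 6582 kJ
  ΔH_A = 4852 − 6582 = −1730 kJ
Reaction B:
  Bonds broken (reactants):
    N-H: 12 × 379 = 4548
    O=O: 3 × 511 = 1533
    Σ(broken) = 6081 kJ
  Bonds formed (products):
    N≡N: 2 × 928 = 1856
    O-H: 12 × 474 = 5688
    Σ(formed) = 7544 kJ
  ΔH_B = 6081 − 7544 = −1463 kJ
ΔH_A − ΔH_B = −267 kJ, so reaction A has the more negative ΔH; |ΔH_A − ΔH_B| = 267 kJ.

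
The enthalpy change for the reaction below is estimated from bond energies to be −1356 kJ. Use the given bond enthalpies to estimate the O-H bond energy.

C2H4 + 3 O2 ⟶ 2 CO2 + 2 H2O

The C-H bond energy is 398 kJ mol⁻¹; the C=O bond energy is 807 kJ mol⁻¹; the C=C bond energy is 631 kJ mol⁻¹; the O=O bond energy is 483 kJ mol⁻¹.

D(O-H) ≈ 450 kJ/mol

Let D be the O-H bond energy.
Σ(broken) = 4×398 + 1×631 + 3×483 = 3672
Σ(formed) = 4×807 + 4×D = 3228 + 4D
ΔH = Σ(broken) − Σ(formed) = (3672) − (3228 + 4D) = +444 − 4D
Setting this equal to −1356 kJ gives 4D = 1800, so D = 450 kJ/mol.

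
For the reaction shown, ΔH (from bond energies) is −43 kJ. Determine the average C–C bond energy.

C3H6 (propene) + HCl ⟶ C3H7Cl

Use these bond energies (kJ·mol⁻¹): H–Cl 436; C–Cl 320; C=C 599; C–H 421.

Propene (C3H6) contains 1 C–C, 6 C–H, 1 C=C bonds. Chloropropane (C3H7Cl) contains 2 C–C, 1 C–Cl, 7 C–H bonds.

Let D be the C–C bond energy.
Σ(broken) = 1×D + 6×421 + 1×599 + 1×436 = 3561 + D
Σ(formed) = 2×D + 1×320 + 7×421 = 3267 + 2D
ΔH = Σ(broken) − Σ(formed) = (3561 + D) − (3267 + 2D) = +294 − D
Setting this equal to −43 kJ gives D = 337 kJ/mol.

D(C–C) ≈ 337 kJ/mol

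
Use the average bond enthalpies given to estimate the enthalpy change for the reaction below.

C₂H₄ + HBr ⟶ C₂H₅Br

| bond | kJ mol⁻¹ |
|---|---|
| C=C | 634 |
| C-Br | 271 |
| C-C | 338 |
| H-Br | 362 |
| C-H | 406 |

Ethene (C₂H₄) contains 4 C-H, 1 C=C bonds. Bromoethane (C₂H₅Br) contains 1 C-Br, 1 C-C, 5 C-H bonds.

Bonds broken (reactants):
  C-H: 4 × 406 = 1624
  C=C: 1 × 634 = 634
  H-Br: 1 × 362 = 362
  Σ(broken) = 2620 kJ
Bonds formed (products):
  C-Br: 1 × 271 = 271
  C-C: 1 × 338 = 338
  C-H: 5 × 406 = 2030
  Σ(formed) = 2639 kJ
ΔH = Σ(broken) − Σ(formed) = 2620 − 2639 = −19 kJ

ΔH ≈ −19 kJ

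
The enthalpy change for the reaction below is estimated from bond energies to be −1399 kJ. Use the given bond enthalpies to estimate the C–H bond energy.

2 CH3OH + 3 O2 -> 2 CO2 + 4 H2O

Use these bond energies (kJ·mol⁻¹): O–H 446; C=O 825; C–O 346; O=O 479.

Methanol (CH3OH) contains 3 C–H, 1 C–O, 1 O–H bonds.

D(C–H) ≈ 408 kJ/mol

Let D be the C–H bond energy.
Σ(broken) = 6×D + 2×346 + 2×446 + 3×479 = 3021 + 6D
Σ(formed) = 4×825 + 8×446 = 6868
ΔH = Σ(broken) − Σ(formed) = (3021 + 6D) − (6868) = −3847 + 6D
Setting this equal to −1399 kJ gives 6D = 2448, so D = 408 kJ/mol.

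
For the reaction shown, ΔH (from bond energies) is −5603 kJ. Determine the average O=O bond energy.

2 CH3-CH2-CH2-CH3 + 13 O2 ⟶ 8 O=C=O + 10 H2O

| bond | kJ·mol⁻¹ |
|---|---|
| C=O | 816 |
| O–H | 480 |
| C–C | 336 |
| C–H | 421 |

Let D be the O=O bond energy.
Σ(broken) = 6×336 + 20×421 + 13×D = 10436 + 13D
Σ(formed) = 16×816 + 20×480 = 22656
ΔH = Σ(broken) − Σ(formed) = (10436 + 13D) − (22656) = −12220 + 13D
Setting this equal to −5603 kJ gives 13D = 6617, so D = 509 kJ/mol.

D(O=O) ≈ 509 kJ/mol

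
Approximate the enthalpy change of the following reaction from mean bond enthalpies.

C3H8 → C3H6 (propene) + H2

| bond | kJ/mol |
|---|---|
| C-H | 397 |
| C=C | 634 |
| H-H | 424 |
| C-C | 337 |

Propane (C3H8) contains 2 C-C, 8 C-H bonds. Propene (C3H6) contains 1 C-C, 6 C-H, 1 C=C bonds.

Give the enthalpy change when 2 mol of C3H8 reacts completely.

Bonds broken (reactants):
  C-C: 2 × 337 = 674
  C-H: 8 × 397 = 3176
  Σ(broken) = 3850 kJ
Bonds formed (products):
  C-C: 1 × 337 = 337
  C-H: 6 × 397 = 2382
  C=C: 1 × 634 = 634
  H-H: 1 × 424 = 424
  Σ(formed) = 3777 kJ
ΔH = Σ(broken) − Σ(formed) = 3850 − 3777 = +73 kJ
For 2× the reaction as written: 2 × (+73) = +146 kJ

ΔH = +146 kJ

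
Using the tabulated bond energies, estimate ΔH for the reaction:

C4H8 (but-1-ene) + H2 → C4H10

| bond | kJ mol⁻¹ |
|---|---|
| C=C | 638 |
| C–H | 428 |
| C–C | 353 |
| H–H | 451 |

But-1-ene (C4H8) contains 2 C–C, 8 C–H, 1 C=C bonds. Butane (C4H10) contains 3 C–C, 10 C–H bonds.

ΔH ≈ −120 kJ

Bonds broken (reactants):
  C–C: 2 × 353 = 706
  C–H: 8 × 428 = 3424
  C=C: 1 × 638 = 638
  H–H: 1 × 451 = 451
  Σ(broken) = 5219 kJ
Bonds formed (products):
  C–C: 3 × 353 = 1059
  C–H: 10 × 428 = 4280
  Σ(formed) = 5339 kJ
ΔH = Σ(broken) − Σ(formed) = 5219 − 5339 = −120 kJ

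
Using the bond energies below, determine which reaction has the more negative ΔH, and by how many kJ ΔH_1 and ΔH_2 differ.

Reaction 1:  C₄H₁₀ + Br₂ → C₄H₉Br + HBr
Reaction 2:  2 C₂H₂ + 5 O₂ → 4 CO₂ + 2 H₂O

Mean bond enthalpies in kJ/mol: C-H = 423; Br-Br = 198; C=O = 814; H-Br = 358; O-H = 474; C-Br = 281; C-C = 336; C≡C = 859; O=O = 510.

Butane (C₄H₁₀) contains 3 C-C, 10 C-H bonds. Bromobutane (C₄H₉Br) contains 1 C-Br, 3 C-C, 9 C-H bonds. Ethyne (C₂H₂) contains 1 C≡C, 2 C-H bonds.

Reaction 1:
  Bonds broken (reactants):
    Br-Br: 1 × 198 = 198
    C-C: 3 × 336 = 1008
    C-H: 10 × 423 = 4230
    Σ(broken) = 5436 kJ
  Bonds formed (products):
    C-Br: 1 × 281 = 281
    C-C: 3 × 336 = 1008
    C-H: 9 × 423 = 3807
    H-Br: 1 × 358 = 358
    Σ(formed) = 5454 kJ
  ΔH_1 = 5436 − 5454 = −18 kJ
Reaction 2:
  Bonds broken (reactants):
    C≡C: 2 × 859 = 1718
    C-H: 4 × 423 = 1692
    O=O: 5 × 510 = 2550
    Σ(broken) = 5960 kJ
  Bonds formed (products):
    C=O: 8 × 814 = 6512
    O-H: 4 × 474 = 1896
    Σ(formed) = 8408 kJ
  ΔH_2 = 5960 − 8408 = −2448 kJ
ΔH_1 − ΔH_2 = +2430 kJ, so reaction 2 has the more negative ΔH; |ΔH_1 − ΔH_2| = 2430 kJ.

Reaction 2, by 2430 kJ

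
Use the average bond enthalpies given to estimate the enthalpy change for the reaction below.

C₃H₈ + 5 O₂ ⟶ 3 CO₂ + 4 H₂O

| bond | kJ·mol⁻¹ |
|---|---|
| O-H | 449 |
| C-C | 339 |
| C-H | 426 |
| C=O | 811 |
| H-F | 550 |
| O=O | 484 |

Bonds broken (reactants):
  C-C: 2 × 339 = 678
  C-H: 8 × 426 = 3408
  O=O: 5 × 484 = 2420
  Σ(broken) = 6506 kJ
Bonds formed (products):
  C=O: 6 × 811 = 4866
  O-H: 8 × 449 = 3592
  Σ(formed) = 8458 kJ
ΔH = Σ(broken) − Σ(formed) = 6506 − 8458 = −1952 kJ

ΔH ≈ −1952 kJ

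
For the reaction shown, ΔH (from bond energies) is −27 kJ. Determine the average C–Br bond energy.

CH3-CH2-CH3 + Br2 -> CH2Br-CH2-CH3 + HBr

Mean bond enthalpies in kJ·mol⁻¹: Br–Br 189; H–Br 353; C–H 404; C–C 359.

Let D be the C–Br bond energy.
Σ(broken) = 1×189 + 2×359 + 8×404 = 4139
Σ(formed) = 1×D + 2×359 + 7×404 + 1×353 = 3899 + D
ΔH = Σ(broken) − Σ(formed) = (4139) − (3899 + D) = +240 − D
Setting this equal to −27 kJ gives D = 267 kJ/mol.

D(C–Br) ≈ 267 kJ/mol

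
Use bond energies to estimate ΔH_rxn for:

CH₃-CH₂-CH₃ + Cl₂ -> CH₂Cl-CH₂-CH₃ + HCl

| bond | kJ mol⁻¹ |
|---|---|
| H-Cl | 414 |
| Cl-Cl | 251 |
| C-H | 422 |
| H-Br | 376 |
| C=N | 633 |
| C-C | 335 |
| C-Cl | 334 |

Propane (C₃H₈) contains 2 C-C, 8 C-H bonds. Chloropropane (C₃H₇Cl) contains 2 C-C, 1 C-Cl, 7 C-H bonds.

ΔH ≈ −75 kJ

Bonds broken (reactants):
  C-C: 2 × 335 = 670
  C-H: 8 × 422 = 3376
  Cl-Cl: 1 × 251 = 251
  Σ(broken) = 4297 kJ
Bonds formed (products):
  C-C: 2 × 335 = 670
  C-Cl: 1 × 334 = 334
  C-H: 7 × 422 = 2954
  H-Cl: 1 × 414 = 414
  Σ(formed) = 4372 kJ
ΔH = Σ(broken) − Σ(formed) = 4297 − 4372 = −75 kJ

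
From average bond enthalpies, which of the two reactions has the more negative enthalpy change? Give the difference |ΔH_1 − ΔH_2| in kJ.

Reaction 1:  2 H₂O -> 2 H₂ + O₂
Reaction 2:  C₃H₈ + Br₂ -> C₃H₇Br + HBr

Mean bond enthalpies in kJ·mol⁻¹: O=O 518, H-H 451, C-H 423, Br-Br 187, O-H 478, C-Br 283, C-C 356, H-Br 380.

Reaction 1:
  Bonds broken (reactants):
    O-H: 4 × 478 = 1912
    Σ(broken) = 1912 kJ
  Bonds formed (products):
    H-H: 2 × 451 = 902
    O=O: 1 × 518 = 518
    Σ(formed) = 1420 kJ
  ΔH_1 = 1912 − 1420 = +492 kJ
Reaction 2:
  Bonds broken (reactants):
    Br-Br: 1 × 187 = 187
    C-C: 2 × 356 = 712
    C-H: 8 × 423 = 3384
    Σ(broken) = 4283 kJ
  Bonds formed (products):
    C-Br: 1 × 283 = 283
    C-C: 2 × 356 = 712
    C-H: 7 × 423 = 2961
    H-Br: 1 × 380 = 380
    Σ(formed) = 4336 kJ
  ΔH_2 = 4283 − 4336 = −53 kJ
ΔH_1 − ΔH_2 = +545 kJ, so reaction 2 has the more negative ΔH; |ΔH_1 − ΔH_2| = 545 kJ.

Reaction 2, by 545 kJ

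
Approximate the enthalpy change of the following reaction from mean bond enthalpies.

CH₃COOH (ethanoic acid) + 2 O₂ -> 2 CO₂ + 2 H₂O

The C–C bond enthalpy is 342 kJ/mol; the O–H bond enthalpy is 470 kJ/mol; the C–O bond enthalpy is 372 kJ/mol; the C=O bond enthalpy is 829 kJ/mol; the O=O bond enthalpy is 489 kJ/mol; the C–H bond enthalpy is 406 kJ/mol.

Bonds broken (reactants):
  C–C: 1 × 342 = 342
  C–H: 3 × 406 = 1218
  C–O: 1 × 372 = 372
  C=O: 1 × 829 = 829
  O–H: 1 × 470 = 470
  O=O: 2 × 489 = 978
  Σ(broken) = 4209 kJ
Bonds formed (products):
  C=O: 4 × 829 = 3316
  O–H: 4 × 470 = 1880
  Σ(formed) = 5196 kJ
ΔH = Σ(broken) − Σ(formed) = 4209 − 5196 = −987 kJ

ΔH ≈ −987 kJ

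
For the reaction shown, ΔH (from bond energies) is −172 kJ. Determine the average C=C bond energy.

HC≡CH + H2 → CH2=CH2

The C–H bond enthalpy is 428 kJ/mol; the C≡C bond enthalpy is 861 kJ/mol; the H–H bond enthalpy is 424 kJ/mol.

D(C=C) ≈ 601 kJ/mol

Let D be the C=C bond energy.
Σ(broken) = 1×861 + 2×428 + 1×424 = 2141
Σ(formed) = 4×428 + 1×D = 1712 + D
ΔH = Σ(broken) − Σ(formed) = (2141) − (1712 + D) = +429 − D
Setting this equal to −172 kJ gives D = 601 kJ/mol.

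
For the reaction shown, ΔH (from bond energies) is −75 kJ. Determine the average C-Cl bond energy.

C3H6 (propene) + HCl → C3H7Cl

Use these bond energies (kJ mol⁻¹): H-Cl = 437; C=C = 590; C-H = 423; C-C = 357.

D(C-Cl) ≈ 322 kJ/mol

Let D be the C-Cl bond energy.
Σ(broken) = 1×357 + 6×423 + 1×590 + 1×437 = 3922
Σ(formed) = 2×357 + 1×D + 7×423 = 3675 + D
ΔH = Σ(broken) − Σ(formed) = (3922) − (3675 + D) = +247 − D
Setting this equal to −75 kJ gives D = 322 kJ/mol.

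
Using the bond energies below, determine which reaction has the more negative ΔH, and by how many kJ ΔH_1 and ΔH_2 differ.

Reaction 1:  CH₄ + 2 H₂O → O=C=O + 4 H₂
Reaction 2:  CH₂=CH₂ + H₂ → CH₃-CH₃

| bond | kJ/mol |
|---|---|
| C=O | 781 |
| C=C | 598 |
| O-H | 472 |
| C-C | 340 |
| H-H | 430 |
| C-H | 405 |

Reaction 2, by 348 kJ

Reaction 1:
  Bonds broken (reactants):
    C-H: 4 × 405 = 1620
    O-H: 4 × 472 = 1888
    Σ(broken) = 3508 kJ
  Bonds formed (products):
    C=O: 2 × 781 = 1562
    H-H: 4 × 430 = 1720
    Σ(formed) = 3282 kJ
  ΔH_1 = 3508 − 3282 = +226 kJ
Reaction 2:
  Bonds broken (reactants):
    C-H: 4 × 405 = 1620
    C=C: 1 × 598 = 598
    H-H: 1 × 430 = 430
    Σ(broken) = 2648 kJ
  Bonds formed (products):
    C-C: 1 × 340 = 340
    C-H: 6 × 405 = 2430
    Σ(formed) = 2770 kJ
  ΔH_2 = 2648 − 2770 = −122 kJ
ΔH_1 − ΔH_2 = +348 kJ, so reaction 2 has the more negative ΔH; |ΔH_1 − ΔH_2| = 348 kJ.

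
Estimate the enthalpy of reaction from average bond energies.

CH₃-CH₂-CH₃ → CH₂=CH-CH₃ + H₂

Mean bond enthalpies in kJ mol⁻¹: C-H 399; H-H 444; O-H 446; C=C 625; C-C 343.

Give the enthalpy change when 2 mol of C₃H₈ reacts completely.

Bonds broken (reactants):
  C-C: 2 × 343 = 686
  C-H: 8 × 399 = 3192
  Σ(broken) = 3878 kJ
Bonds formed (products):
  C-C: 1 × 343 = 343
  C-H: 6 × 399 = 2394
  C=C: 1 × 625 = 625
  H-H: 1 × 444 = 444
  Σ(formed) = 3806 kJ
ΔH = Σ(broken) − Σ(formed) = 3878 − 3806 = +72 kJ
For 2× the reaction as written: 2 × (+72) = +144 kJ

ΔH = +144 kJ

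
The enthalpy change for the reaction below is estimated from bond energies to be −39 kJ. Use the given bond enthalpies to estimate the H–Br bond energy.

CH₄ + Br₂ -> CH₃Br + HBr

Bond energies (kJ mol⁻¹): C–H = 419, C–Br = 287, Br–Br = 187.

Let D be the H–Br bond energy.
Σ(broken) = 1×187 + 4×419 = 1863
Σ(formed) = 1×287 + 3×419 + 1×D = 1544 + D
ΔH = Σ(broken) − Σ(formed) = (1863) − (1544 + D) = +319 − D
Setting this equal to −39 kJ gives D = 358 kJ/mol.

D(H–Br) ≈ 358 kJ/mol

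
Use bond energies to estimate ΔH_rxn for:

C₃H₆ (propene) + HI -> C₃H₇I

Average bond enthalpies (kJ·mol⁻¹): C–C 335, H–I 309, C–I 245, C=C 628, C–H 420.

ΔH ≈ −63 kJ

Bonds broken (reactants):
  C–C: 1 × 335 = 335
  C–H: 6 × 420 = 2520
  C=C: 1 × 628 = 628
  H–I: 1 × 309 = 309
  Σ(broken) = 3792 kJ
Bonds formed (products):
  C–C: 2 × 335 = 670
  C–H: 7 × 420 = 2940
  C–I: 1 × 245 = 245
  Σ(formed) = 3855 kJ
ΔH = Σ(broken) − Σ(formed) = 3792 − 3855 = −63 kJ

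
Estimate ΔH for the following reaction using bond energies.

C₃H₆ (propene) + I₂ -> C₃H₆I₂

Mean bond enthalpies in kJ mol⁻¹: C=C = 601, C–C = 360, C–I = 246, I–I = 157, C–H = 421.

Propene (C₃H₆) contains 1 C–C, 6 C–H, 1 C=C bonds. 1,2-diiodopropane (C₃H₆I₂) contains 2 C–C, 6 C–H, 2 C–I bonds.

Bonds broken (reactants):
  C–C: 1 × 360 = 360
  C–H: 6 × 421 = 2526
  C=C: 1 × 601 = 601
  I–I: 1 × 157 = 157
  Σ(broken) = 3644 kJ
Bonds formed (products):
  C–C: 2 × 360 = 720
  C–H: 6 × 421 = 2526
  C–I: 2 × 246 = 492
  Σ(formed) = 3738 kJ
ΔH = Σ(broken) − Σ(formed) = 3644 − 3738 = −94 kJ

ΔH ≈ −94 kJ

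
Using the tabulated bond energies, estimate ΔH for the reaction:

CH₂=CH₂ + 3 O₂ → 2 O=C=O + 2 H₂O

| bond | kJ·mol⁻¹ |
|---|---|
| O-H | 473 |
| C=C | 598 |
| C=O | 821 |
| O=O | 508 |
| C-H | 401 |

ΔH ≈ −1450 kJ

Bonds broken (reactants):
  C-H: 4 × 401 = 1604
  C=C: 1 × 598 = 598
  O=O: 3 × 508 = 1524
  Σ(broken) = 3726 kJ
Bonds formed (products):
  C=O: 4 × 821 = 3284
  O-H: 4 × 473 = 1892
  Σ(formed) = 5176 kJ
ΔH = Σ(broken) − Σ(formed) = 3726 − 5176 = −1450 kJ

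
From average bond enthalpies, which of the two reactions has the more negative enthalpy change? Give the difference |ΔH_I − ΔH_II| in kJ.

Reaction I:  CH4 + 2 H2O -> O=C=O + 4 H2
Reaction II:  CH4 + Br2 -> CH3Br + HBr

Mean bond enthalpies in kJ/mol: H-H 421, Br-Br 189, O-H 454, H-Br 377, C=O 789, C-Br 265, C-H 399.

Reaction I:
  Bonds broken (reactants):
    C-H: 4 × 399 = 1596
    O-H: 4 × 454 = 1816
    Σ(broken) = 3412 kJ
  Bonds formed (products):
    C=O: 2 × 789 = 1578
    H-H: 4 × 421 = 1684
    Σ(formed) = 3262 kJ
  ΔH_I = 3412 − 3262 = +150 kJ
Reaction II:
  Bonds broken (reactants):
    Br-Br: 1 × 189 = 189
    C-H: 4 × 399 = 1596
    Σ(broken) = 1785 kJ
  Bonds formed (products):
    C-Br: 1 × 265 = 265
    C-H: 3 × 399 = 1197
    H-Br: 1 × 377 = 377
    Σ(formed) = 1839 kJ
  ΔH_II = 1785 − 1839 = −54 kJ
ΔH_I − ΔH_II = +204 kJ, so reaction II has the more negative ΔH; |ΔH_I − ΔH_II| = 204 kJ.

Reaction II, by 204 kJ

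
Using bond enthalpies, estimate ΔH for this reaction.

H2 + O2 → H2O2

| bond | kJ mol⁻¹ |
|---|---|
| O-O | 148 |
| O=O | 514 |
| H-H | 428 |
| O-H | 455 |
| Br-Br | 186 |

Bonds broken (reactants):
  H-H: 1 × 428 = 428
  O=O: 1 × 514 = 514
  Σ(broken) = 942 kJ
Bonds formed (products):
  O-H: 2 × 455 = 910
  O-O: 1 × 148 = 148
  Σ(formed) = 1058 kJ
ΔH = Σ(broken) − Σ(formed) = 942 − 1058 = −116 kJ

ΔH ≈ −116 kJ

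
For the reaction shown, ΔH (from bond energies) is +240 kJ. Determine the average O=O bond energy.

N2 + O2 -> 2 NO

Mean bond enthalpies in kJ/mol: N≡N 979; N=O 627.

D(O=O) ≈ 515 kJ/mol

Let D be the O=O bond energy.
Σ(broken) = 1×979 + 1×D = 979 + D
Σ(formed) = 2×627 = 1254
ΔH = Σ(broken) − Σ(formed) = (979 + D) − (1254) = −275 + D
Setting this equal to +240 kJ gives D = 515 kJ/mol.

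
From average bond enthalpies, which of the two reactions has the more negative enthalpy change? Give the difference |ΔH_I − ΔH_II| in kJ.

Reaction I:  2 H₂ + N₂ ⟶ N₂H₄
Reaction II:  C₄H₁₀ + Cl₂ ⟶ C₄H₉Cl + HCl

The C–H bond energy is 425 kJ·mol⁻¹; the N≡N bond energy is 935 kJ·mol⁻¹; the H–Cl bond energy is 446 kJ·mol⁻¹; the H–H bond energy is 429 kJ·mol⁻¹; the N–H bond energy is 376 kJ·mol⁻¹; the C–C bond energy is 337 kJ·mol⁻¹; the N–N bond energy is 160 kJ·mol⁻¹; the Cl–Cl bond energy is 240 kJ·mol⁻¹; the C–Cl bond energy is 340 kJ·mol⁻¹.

Reaction II, by 250 kJ

Reaction I:
  Bonds broken (reactants):
    H–H: 2 × 429 = 858
    N≡N: 1 × 935 = 935
    Σ(broken) = 1793 kJ
  Bonds formed (products):
    N–H: 4 × 376 = 1504
    N–N: 1 × 160 = 160
    Σ(formed) = 1664 kJ
  ΔH_I = 1793 − 1664 = +129 kJ
Reaction II:
  Bonds broken (reactants):
    C–C: 3 × 337 = 1011
    C–H: 10 × 425 = 4250
    Cl–Cl: 1 × 240 = 240
    Σ(broken) = 5501 kJ
  Bonds formed (products):
    C–C: 3 × 337 = 1011
    C–Cl: 1 × 340 = 340
    C–H: 9 × 425 = 3825
    H–Cl: 1 × 446 = 446
    Σ(formed) = 5622 kJ
  ΔH_II = 5501 − 5622 = −121 kJ
ΔH_I − ΔH_II = +250 kJ, so reaction II has the more negative ΔH; |ΔH_I − ΔH_II| = 250 kJ.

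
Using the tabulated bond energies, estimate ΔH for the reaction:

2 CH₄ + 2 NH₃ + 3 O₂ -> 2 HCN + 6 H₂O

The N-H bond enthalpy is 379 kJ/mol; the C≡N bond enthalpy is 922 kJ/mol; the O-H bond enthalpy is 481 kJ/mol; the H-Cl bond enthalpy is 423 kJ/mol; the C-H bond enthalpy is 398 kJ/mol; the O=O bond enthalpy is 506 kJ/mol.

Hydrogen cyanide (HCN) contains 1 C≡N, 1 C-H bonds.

Bonds broken (reactants):
  C-H: 8 × 398 = 3184
  N-H: 6 × 379 = 2274
  O=O: 3 × 506 = 1518
  Σ(broken) = 6976 kJ
Bonds formed (products):
  C≡N: 2 × 922 = 1844
  C-H: 2 × 398 = 796
  O-H: 12 × 481 = 5772
  Σ(formed) = 8412 kJ
ΔH = Σ(broken) − Σ(formed) = 6976 − 8412 = −1436 kJ

ΔH ≈ −1436 kJ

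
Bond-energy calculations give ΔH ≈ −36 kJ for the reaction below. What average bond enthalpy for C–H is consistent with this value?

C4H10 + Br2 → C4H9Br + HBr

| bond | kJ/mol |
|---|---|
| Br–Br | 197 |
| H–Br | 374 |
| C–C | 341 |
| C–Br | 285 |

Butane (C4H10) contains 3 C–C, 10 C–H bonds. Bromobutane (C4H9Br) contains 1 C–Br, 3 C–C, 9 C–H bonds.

Let D be the C–H bond energy.
Σ(broken) = 1×197 + 3×341 + 10×D = 1220 + 10D
Σ(formed) = 1×285 + 3×341 + 9×D + 1×374 = 1682 + 9D
ΔH = Σ(broken) − Σ(formed) = (1220 + 10D) − (1682 + 9D) = −462 + D
Setting this equal to −36 kJ gives D = 426 kJ/mol.

D(C–H) ≈ 426 kJ/mol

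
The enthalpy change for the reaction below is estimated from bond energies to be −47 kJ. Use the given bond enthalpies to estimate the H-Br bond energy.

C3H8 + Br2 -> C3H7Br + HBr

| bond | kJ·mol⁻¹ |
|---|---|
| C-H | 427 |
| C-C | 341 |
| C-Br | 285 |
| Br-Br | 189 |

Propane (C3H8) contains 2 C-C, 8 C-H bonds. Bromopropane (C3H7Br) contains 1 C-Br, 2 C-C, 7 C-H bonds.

Let D be the H-Br bond energy.
Σ(broken) = 1×189 + 2×341 + 8×427 = 4287
Σ(formed) = 1×285 + 2×341 + 7×427 + 1×D = 3956 + D
ΔH = Σ(broken) − Σ(formed) = (4287) − (3956 + D) = +331 − D
Setting this equal to −47 kJ gives D = 378 kJ/mol.

D(H-Br) ≈ 378 kJ/mol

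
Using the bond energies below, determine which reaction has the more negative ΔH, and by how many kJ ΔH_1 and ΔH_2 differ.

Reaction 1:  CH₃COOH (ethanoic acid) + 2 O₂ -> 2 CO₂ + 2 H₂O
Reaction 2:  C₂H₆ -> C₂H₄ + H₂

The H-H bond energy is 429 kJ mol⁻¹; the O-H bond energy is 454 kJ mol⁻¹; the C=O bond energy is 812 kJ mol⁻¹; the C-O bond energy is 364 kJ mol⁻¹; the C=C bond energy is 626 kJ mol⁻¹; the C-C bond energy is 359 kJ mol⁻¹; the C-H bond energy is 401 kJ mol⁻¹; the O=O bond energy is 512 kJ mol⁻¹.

Reaction 1, by 954 kJ

Reaction 1:
  Bonds broken (reactants):
    C-C: 1 × 359 = 359
    C-H: 3 × 401 = 1203
    C-O: 1 × 364 = 364
    C=O: 1 × 812 = 812
    O-H: 1 × 454 = 454
    O=O: 2 × 512 = 1024
    Σ(broken) = 4216 kJ
  Bonds formed (products):
    C=O: 4 × 812 = 3248
    O-H: 4 × 454 = 1816
    Σ(formed) = 5064 kJ
  ΔH_1 = 4216 − 5064 = −848 kJ
Reaction 2:
  Bonds broken (reactants):
    C-C: 1 × 359 = 359
    C-H: 6 × 401 = 2406
    Σ(broken) = 2765 kJ
  Bonds formed (products):
    C-H: 4 × 401 = 1604
    C=C: 1 × 626 = 626
    H-H: 1 × 429 = 429
    Σ(formed) = 2659 kJ
  ΔH_2 = 2765 − 2659 = +106 kJ
ΔH_1 − ΔH_2 = −954 kJ, so reaction 1 has the more negative ΔH; |ΔH_1 − ΔH_2| = 954 kJ.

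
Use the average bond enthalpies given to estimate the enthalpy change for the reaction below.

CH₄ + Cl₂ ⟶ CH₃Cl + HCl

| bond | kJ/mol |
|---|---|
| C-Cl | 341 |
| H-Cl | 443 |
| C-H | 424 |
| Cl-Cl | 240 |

Bonds broken (reactants):
  C-H: 4 × 424 = 1696
  Cl-Cl: 1 × 240 = 240
  Σ(broken) = 1936 kJ
Bonds formed (products):
  C-Cl: 1 × 341 = 341
  C-H: 3 × 424 = 1272
  H-Cl: 1 × 443 = 443
  Σ(formed) = 2056 kJ
ΔH = Σ(broken) − Σ(formed) = 1936 − 2056 = −120 kJ

ΔH ≈ −120 kJ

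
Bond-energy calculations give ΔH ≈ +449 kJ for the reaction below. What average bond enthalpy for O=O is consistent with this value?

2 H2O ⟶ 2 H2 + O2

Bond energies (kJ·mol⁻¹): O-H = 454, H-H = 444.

D(O=O) ≈ 479 kJ/mol

Let D be the O=O bond energy.
Σ(broken) = 4×454 = 1816
Σ(formed) = 2×444 + 1×D = 888 + D
ΔH = Σ(broken) − Σ(formed) = (1816) − (888 + D) = +928 − D
Setting this equal to +449 kJ gives D = 479 kJ/mol.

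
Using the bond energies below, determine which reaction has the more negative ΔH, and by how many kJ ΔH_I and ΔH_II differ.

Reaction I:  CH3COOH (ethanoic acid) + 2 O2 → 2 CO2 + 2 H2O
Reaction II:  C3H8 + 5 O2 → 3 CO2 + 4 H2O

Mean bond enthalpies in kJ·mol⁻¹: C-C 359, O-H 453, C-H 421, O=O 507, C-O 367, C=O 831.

Reaction I:
  Bonds broken (reactants):
    C-C: 1 × 359 = 359
    C-H: 3 × 421 = 1263
    C-O: 1 × 367 = 367
    C=O: 1 × 831 = 831
    O-H: 1 × 453 = 453
    O=O: 2 × 507 = 1014
    Σ(broken) = 4287 kJ
  Bonds formed (products):
    C=O: 4 × 831 = 3324
    O-H: 4 × 453 = 1812
    Σ(formed) = 5136 kJ
  ΔH_I = 4287 − 5136 = −849 kJ
Reaction II:
  Bonds broken (reactants):
    C-C: 2 × 359 = 718
    C-H: 8 × 421 = 3368
    O=O: 5 × 507 = 2535
    Σ(broken) = 6621 kJ
  Bonds formed (products):
    C=O: 6 × 831 = 4986
    O-H: 8 × 453 = 3624
    Σ(formed) = 8610 kJ
  ΔH_II = 6621 − 8610 = −1989 kJ
ΔH_I − ΔH_II = +1140 kJ, so reaction II has the more negative ΔH; |ΔH_I − ΔH_II| = 1140 kJ.

Reaction II, by 1140 kJ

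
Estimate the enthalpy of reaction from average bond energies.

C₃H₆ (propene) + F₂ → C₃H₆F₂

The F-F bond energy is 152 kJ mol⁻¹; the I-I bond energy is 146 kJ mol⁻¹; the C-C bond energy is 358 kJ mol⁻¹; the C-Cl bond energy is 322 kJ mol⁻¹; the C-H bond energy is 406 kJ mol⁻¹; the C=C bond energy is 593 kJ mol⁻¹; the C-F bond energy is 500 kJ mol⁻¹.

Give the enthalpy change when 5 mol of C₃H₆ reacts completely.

ΔH = −3065 kJ

Bonds broken (reactants):
  C-C: 1 × 358 = 358
  C-H: 6 × 406 = 2436
  C=C: 1 × 593 = 593
  F-F: 1 × 152 = 152
  Σ(broken) = 3539 kJ
Bonds formed (products):
  C-C: 2 × 358 = 716
  C-F: 2 × 500 = 1000
  C-H: 6 × 406 = 2436
  Σ(formed) = 4152 kJ
ΔH = Σ(broken) − Σ(formed) = 3539 − 4152 = −613 kJ
For 5× the reaction as written: 5 × (−613) = −3065 kJ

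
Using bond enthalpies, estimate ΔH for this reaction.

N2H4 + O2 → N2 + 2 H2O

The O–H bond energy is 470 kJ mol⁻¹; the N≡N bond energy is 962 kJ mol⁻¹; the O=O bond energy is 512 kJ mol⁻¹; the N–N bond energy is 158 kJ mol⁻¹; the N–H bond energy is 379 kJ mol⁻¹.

Bonds broken (reactants):
  N–H: 4 × 379 = 1516
  N–N: 1 × 158 = 158
  O=O: 1 × 512 = 512
  Σ(broken) = 2186 kJ
Bonds formed (products):
  N≡N: 1 × 962 = 962
  O–H: 4 × 470 = 1880
  Σ(formed) = 2842 kJ
ΔH = Σ(broken) − Σ(formed) = 2186 − 2842 = −656 kJ

ΔH ≈ −656 kJ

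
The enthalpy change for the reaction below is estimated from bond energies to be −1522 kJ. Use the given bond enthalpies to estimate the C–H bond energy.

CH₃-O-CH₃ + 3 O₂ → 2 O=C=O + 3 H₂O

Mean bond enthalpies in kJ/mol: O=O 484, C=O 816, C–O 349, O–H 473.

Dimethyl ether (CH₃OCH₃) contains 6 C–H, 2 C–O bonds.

Let D be the C–H bond energy.
Σ(broken) = 6×D + 2×349 + 3×484 = 2150 + 6D
Σ(formed) = 4×816 + 6×473 = 6102
ΔH = Σ(broken) − Σ(formed) = (2150 + 6D) − (6102) = −3952 + 6D
Setting this equal to −1522 kJ gives 6D = 2430, so D = 405 kJ/mol.

D(C–H) ≈ 405 kJ/mol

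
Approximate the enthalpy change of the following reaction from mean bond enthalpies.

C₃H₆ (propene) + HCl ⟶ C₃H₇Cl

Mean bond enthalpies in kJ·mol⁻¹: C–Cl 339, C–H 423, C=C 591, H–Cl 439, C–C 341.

Bonds broken (reactants):
  C–C: 1 × 341 = 341
  C–H: 6 × 423 = 2538
  C=C: 1 × 591 = 591
  H–Cl: 1 × 439 = 439
  Σ(broken) = 3909 kJ
Bonds formed (products):
  C–C: 2 × 341 = 682
  C–Cl: 1 × 339 = 339
  C–H: 7 × 423 = 2961
  Σ(formed) = 3982 kJ
ΔH = Σ(broken) − Σ(formed) = 3909 − 3982 = −73 kJ

ΔH ≈ −73 kJ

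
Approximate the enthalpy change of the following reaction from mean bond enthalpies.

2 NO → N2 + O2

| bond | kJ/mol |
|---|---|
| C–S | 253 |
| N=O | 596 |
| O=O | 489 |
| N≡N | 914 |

ΔH ≈ −211 kJ

Bonds broken (reactants):
  N=O: 2 × 596 = 1192
  Σ(broken) = 1192 kJ
Bonds formed (products):
  N≡N: 1 × 914 = 914
  O=O: 1 × 489 = 489
  Σ(formed) = 1403 kJ
ΔH = Σ(broken) − Σ(formed) = 1192 − 1403 = −211 kJ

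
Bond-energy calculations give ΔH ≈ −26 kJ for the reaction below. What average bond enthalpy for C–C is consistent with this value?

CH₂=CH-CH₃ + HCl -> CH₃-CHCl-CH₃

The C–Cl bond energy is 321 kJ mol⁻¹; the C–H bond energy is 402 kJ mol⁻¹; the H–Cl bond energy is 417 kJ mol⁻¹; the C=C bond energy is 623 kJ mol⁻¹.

Let D be the C–C bond energy.
Σ(broken) = 1×D + 6×402 + 1×623 + 1×417 = 3452 + D
Σ(formed) = 2×D + 1×321 + 7×402 = 3135 + 2D
ΔH = Σ(broken) − Σ(formed) = (3452 + D) − (3135 + 2D) = +317 − D
Setting this equal to −26 kJ gives D = 343 kJ/mol.

D(C–C) ≈ 343 kJ/mol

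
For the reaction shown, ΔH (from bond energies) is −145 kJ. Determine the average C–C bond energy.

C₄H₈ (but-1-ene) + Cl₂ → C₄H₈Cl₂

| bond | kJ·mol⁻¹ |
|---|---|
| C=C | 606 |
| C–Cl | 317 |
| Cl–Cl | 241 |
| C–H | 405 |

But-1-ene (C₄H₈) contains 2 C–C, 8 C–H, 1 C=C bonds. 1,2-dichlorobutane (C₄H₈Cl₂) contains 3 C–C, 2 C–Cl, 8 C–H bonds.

D(C–C) ≈ 358 kJ/mol

Let D be the C–C bond energy.
Σ(broken) = 2×D + 8×405 + 1×606 + 1×241 = 4087 + 2D
Σ(formed) = 3×D + 2×317 + 8×405 = 3874 + 3D
ΔH = Σ(broken) − Σ(formed) = (4087 + 2D) − (3874 + 3D) = +213 − D
Setting this equal to −145 kJ gives D = 358 kJ/mol.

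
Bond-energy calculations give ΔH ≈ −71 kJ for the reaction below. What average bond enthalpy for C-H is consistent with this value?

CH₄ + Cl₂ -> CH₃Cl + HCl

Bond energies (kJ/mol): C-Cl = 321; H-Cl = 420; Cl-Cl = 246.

D(C-H) ≈ 424 kJ/mol

Let D be the C-H bond energy.
Σ(broken) = 4×D + 1×246 = 246 + 4D
Σ(formed) = 1×321 + 3×D + 1×420 = 741 + 3D
ΔH = Σ(broken) − Σ(formed) = (246 + 4D) − (741 + 3D) = −495 + D
Setting this equal to −71 kJ gives D = 424 kJ/mol.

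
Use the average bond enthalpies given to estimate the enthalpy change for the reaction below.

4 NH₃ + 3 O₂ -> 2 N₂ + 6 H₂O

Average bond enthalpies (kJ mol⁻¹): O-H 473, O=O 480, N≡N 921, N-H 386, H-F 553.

ΔH ≈ −1446 kJ

Bonds broken (reactants):
  N-H: 12 × 386 = 4632
  O=O: 3 × 480 = 1440
  Σ(broken) = 6072 kJ
Bonds formed (products):
  N≡N: 2 × 921 = 1842
  O-H: 12 × 473 = 5676
  Σ(formed) = 7518 kJ
ΔH = Σ(broken) − Σ(formed) = 6072 − 7518 = −1446 kJ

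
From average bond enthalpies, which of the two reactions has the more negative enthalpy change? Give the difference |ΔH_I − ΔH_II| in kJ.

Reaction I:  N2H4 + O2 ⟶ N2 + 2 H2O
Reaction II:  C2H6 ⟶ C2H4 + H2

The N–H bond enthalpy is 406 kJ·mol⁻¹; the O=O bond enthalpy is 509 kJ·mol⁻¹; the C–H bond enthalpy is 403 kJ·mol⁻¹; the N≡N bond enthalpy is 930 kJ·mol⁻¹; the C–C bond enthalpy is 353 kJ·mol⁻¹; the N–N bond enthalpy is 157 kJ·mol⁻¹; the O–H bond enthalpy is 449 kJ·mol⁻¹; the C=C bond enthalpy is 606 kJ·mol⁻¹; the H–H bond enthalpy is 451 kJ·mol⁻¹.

Reaction I:
  Bonds broken (reactants):
    N–H: 4 × 406 = 1624
    N–N: 1 × 157 = 157
    O=O: 1 × 509 = 509
    Σ(broken) = 2290 kJ
  Bonds formed (products):
    N≡N: 1 × 930 = 930
    O–H: 4 × 449 = 1796
    Σ(formed) = 2726 kJ
  ΔH_I = 2290 − 2726 = −436 kJ
Reaction II:
  Bonds broken (reactants):
    C–C: 1 × 353 = 353
    C–H: 6 × 403 = 2418
    Σ(broken) = 2771 kJ
  Bonds formed (products):
    C–H: 4 × 403 = 1612
    C=C: 1 × 606 = 606
    H–H: 1 × 451 = 451
    Σ(formed) = 2669 kJ
  ΔH_II = 2771 − 2669 = +102 kJ
ΔH_I − ΔH_II = −538 kJ, so reaction I has the more negative ΔH; |ΔH_I − ΔH_II| = 538 kJ.

Reaction I, by 538 kJ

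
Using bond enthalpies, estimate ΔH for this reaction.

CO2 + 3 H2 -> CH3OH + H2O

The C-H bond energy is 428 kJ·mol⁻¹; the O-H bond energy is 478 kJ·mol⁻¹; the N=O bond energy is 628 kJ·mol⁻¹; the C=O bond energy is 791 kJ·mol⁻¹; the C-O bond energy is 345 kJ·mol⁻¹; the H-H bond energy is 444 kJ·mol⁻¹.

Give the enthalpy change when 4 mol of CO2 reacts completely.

Bonds broken (reactants):
  C=O: 2 × 791 = 1582
  H-H: 3 × 444 = 1332
  Σ(broken) = 2914 kJ
Bonds formed (products):
  C-H: 3 × 428 = 1284
  C-O: 1 × 345 = 345
  O-H: 3 × 478 = 1434
  Σ(formed) = 3063 kJ
ΔH = Σ(broken) − Σ(formed) = 2914 − 3063 = −149 kJ
For 4× the reaction as written: 4 × (−149) = −596 kJ

ΔH = −596 kJ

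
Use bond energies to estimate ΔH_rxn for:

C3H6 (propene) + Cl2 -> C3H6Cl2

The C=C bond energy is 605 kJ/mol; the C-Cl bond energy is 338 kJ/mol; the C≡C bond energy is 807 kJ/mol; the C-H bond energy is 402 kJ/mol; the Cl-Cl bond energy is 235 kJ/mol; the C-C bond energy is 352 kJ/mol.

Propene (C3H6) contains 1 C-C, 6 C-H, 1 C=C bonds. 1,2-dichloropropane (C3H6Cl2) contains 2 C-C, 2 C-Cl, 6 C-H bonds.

ΔH ≈ −188 kJ

Bonds broken (reactants):
  C-C: 1 × 352 = 352
  C-H: 6 × 402 = 2412
  C=C: 1 × 605 = 605
  Cl-Cl: 1 × 235 = 235
  Σ(broken) = 3604 kJ
Bonds formed (products):
  C-C: 2 × 352 = 704
  C-Cl: 2 × 338 = 676
  C-H: 6 × 402 = 2412
  Σ(formed) = 3792 kJ
ΔH = Σ(broken) − Σ(formed) = 3604 − 3792 = −188 kJ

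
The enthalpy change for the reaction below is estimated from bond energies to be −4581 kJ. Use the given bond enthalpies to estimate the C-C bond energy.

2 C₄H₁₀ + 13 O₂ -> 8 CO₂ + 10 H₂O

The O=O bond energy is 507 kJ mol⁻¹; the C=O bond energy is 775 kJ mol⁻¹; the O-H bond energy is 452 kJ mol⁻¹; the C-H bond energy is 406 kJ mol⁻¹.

D(C-C) ≈ 358 kJ/mol

Let D be the C-C bond energy.
Σ(broken) = 6×D + 20×406 + 13×507 = 14711 + 6D
Σ(formed) = 16×775 + 20×452 = 21440
ΔH = Σ(broken) − Σ(formed) = (14711 + 6D) − (21440) = −6729 + 6D
Setting this equal to −4581 kJ gives 6D = 2148, so D = 358 kJ/mol.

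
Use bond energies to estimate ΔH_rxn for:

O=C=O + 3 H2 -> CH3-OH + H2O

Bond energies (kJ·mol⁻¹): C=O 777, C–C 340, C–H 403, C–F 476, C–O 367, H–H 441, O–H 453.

Bonds broken (reactants):
  C=O: 2 × 777 = 1554
  H–H: 3 × 441 = 1323
  Σ(broken) = 2877 kJ
Bonds formed (products):
  C–H: 3 × 403 = 1209
  C–O: 1 × 367 = 367
  O–H: 3 × 453 = 1359
  Σ(formed) = 2935 kJ
ΔH = Σ(broken) − Σ(formed) = 2877 − 2935 = −58 kJ

ΔH ≈ −58 kJ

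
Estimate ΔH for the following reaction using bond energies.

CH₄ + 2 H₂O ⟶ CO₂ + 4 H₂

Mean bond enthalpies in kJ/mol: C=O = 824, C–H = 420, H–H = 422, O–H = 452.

ΔH ≈ +152 kJ

Bonds broken (reactants):
  C–H: 4 × 420 = 1680
  O–H: 4 × 452 = 1808
  Σ(broken) = 3488 kJ
Bonds formed (products):
  C=O: 2 × 824 = 1648
  H–H: 4 × 422 = 1688
  Σ(formed) = 3336 kJ
ΔH = Σ(broken) − Σ(formed) = 3488 − 3336 = +152 kJ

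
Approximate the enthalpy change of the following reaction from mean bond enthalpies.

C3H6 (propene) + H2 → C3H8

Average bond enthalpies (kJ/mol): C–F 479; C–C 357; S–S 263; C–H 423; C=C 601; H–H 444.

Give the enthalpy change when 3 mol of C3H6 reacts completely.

ΔH = −474 kJ

Bonds broken (reactants):
  C–C: 1 × 357 = 357
  C–H: 6 × 423 = 2538
  C=C: 1 × 601 = 601
  H–H: 1 × 444 = 444
  Σ(broken) = 3940 kJ
Bonds formed (products):
  C–C: 2 × 357 = 714
  C–H: 8 × 423 = 3384
  Σ(formed) = 4098 kJ
ΔH = Σ(broken) − Σ(formed) = 3940 − 4098 = −158 kJ
For 3× the reaction as written: 3 × (−158) = −474 kJ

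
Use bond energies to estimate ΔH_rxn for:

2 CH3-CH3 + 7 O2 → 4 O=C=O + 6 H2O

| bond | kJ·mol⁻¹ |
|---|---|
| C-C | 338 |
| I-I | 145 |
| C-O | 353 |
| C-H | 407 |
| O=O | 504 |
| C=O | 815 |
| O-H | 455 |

ΔH ≈ −2892 kJ

Bonds broken (reactants):
  C-C: 2 × 338 = 676
  C-H: 12 × 407 = 4884
  O=O: 7 × 504 = 3528
  Σ(broken) = 9088 kJ
Bonds formed (products):
  C=O: 8 × 815 = 6520
  O-H: 12 × 455 = 5460
  Σ(formed) = 11980 kJ
ΔH = Σ(broken) − Σ(formed) = 9088 − 11980 = −2892 kJ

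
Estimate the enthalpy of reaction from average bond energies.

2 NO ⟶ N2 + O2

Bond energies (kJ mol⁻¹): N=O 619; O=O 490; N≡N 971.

ΔH ≈ −223 kJ

Bonds broken (reactants):
  N=O: 2 × 619 = 1238
  Σ(broken) = 1238 kJ
Bonds formed (products):
  N≡N: 1 × 971 = 971
  O=O: 1 × 490 = 490
  Σ(formed) = 1461 kJ
ΔH = Σ(broken) − Σ(formed) = 1238 − 1461 = −223 kJ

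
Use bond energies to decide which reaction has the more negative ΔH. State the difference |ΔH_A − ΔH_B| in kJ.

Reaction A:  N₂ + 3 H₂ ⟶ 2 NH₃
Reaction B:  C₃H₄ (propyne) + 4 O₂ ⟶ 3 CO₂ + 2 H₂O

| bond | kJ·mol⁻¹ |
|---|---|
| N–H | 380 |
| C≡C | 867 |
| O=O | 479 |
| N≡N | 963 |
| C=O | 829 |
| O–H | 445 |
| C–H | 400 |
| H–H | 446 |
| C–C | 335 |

Reaction B, by 2057 kJ

Reaction A:
  Bonds broken (reactants):
    H–H: 3 × 446 = 1338
    N≡N: 1 × 963 = 963
    Σ(broken) = 2301 kJ
  Bonds formed (products):
    N–H: 6 × 380 = 2280
    Σ(formed) = 2280 kJ
  ΔH_A = 2301 − 2280 = +21 kJ
Reaction B:
  Bonds broken (reactants):
    C≡C: 1 × 867 = 867
    C–C: 1 × 335 = 335
    C–H: 4 × 400 = 1600
    O=O: 4 × 479 = 1916
    Σ(broken) = 4718 kJ
  Bonds formed (products):
    C=O: 6 × 829 = 4974
    O–H: 4 × 445 = 1780
    Σ(formed) = 6754 kJ
  ΔH_B = 4718 − 6754 = −2036 kJ
ΔH_A − ΔH_B = +2057 kJ, so reaction B has the more negative ΔH; |ΔH_A − ΔH_B| = 2057 kJ.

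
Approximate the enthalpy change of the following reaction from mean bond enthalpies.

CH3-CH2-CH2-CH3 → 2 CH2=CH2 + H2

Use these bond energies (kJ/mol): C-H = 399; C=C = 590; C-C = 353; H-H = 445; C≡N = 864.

ΔH ≈ +232 kJ

Bonds broken (reactants):
  C-C: 3 × 353 = 1059
  C-H: 10 × 399 = 3990
  Σ(broken) = 5049 kJ
Bonds formed (products):
  C-H: 8 × 399 = 3192
  C=C: 2 × 590 = 1180
  H-H: 1 × 445 = 445
  Σ(formed) = 4817 kJ
ΔH = Σ(broken) − Σ(formed) = 5049 − 4817 = +232 kJ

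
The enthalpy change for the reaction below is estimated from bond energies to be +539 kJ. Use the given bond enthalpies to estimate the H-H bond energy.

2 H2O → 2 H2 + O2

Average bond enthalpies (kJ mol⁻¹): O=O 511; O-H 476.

D(H-H) ≈ 427 kJ/mol

Let D be the H-H bond energy.
Σ(broken) = 4×476 = 1904
Σ(formed) = 2×D + 1×511 = 511 + 2D
ΔH = Σ(broken) − Σ(formed) = (1904) − (511 + 2D) = +1393 − 2D
Setting this equal to +539 kJ gives 2D = 854, so D = 427 kJ/mol.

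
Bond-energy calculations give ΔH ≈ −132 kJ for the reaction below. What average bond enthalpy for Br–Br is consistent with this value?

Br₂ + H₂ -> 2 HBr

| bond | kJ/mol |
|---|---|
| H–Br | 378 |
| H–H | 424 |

D(Br–Br) ≈ 200 kJ/mol

Let D be the Br–Br bond energy.
Σ(broken) = 1×D + 1×424 = 424 + D
Σ(formed) = 2×378 = 756
ΔH = Σ(broken) − Σ(formed) = (424 + D) − (756) = −332 + D
Setting this equal to −132 kJ gives D = 200 kJ/mol.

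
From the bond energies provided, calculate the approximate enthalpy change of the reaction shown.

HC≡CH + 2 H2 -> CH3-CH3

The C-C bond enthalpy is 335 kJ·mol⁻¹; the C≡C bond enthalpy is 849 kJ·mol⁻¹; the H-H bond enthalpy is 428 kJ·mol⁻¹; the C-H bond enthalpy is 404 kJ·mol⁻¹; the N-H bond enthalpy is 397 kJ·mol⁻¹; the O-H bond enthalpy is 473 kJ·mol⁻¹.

Bonds broken (reactants):
  C≡C: 1 × 849 = 849
  C-H: 2 × 404 = 808
  H-H: 2 × 428 = 856
  Σ(broken) = 2513 kJ
Bonds formed (products):
  C-C: 1 × 335 = 335
  C-H: 6 × 404 = 2424
  Σ(formed) = 2759 kJ
ΔH = Σ(broken) − Σ(formed) = 2513 − 2759 = −246 kJ

ΔH ≈ −246 kJ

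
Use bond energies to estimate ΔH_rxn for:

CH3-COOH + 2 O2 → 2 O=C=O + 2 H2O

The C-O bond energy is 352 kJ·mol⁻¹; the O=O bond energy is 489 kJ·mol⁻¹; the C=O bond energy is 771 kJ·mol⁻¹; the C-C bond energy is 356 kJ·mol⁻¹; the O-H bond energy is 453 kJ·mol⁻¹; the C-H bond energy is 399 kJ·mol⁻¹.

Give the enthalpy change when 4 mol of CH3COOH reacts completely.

Bonds broken (reactants):
  C-C: 1 × 356 = 356
  C-H: 3 × 399 = 1197
  C-O: 1 × 352 = 352
  C=O: 1 × 771 = 771
  O-H: 1 × 453 = 453
  O=O: 2 × 489 = 978
  Σ(broken) = 4107 kJ
Bonds formed (products):
  C=O: 4 × 771 = 3084
  O-H: 4 × 453 = 1812
  Σ(formed) = 4896 kJ
ΔH = Σ(broken) − Σ(formed) = 4107 − 4896 = −789 kJ
For 4× the reaction as written: 4 × (−789) = −3156 kJ

ΔH = −3156 kJ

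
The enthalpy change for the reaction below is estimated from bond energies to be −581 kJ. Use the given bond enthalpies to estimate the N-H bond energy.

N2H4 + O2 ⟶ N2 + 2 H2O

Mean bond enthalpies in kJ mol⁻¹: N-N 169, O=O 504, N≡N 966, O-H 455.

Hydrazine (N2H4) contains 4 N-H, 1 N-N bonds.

Let D be the N-H bond energy.
Σ(broken) = 4×D + 1×169 + 1×504 = 673 + 4D
Σ(formed) = 1×966 + 4×455 = 2786
ΔH = Σ(broken) − Σ(formed) = (673 + 4D) − (2786) = −2113 + 4D
Setting this equal to −581 kJ gives 4D = 1532, so D = 383 kJ/mol.

D(N-H) ≈ 383 kJ/mol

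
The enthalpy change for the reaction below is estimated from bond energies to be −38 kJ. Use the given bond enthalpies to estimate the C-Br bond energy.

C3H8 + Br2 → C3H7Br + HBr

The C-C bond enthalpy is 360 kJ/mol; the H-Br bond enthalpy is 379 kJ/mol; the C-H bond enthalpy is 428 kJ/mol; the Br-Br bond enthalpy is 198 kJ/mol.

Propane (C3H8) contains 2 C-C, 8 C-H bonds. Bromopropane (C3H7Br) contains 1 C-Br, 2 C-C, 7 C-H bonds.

D(C-Br) ≈ 285 kJ/mol

Let D be the C-Br bond energy.
Σ(broken) = 1×198 + 2×360 + 8×428 = 4342
Σ(formed) = 1×D + 2×360 + 7×428 + 1×379 = 4095 + D
ΔH = Σ(broken) − Σ(formed) = (4342) − (4095 + D) = +247 − D
Setting this equal to −38 kJ gives D = 285 kJ/mol.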